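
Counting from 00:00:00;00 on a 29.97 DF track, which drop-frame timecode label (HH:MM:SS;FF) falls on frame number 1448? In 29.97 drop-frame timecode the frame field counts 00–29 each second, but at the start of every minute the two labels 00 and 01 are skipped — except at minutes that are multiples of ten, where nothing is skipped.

Ten DF minutes hold 17982 frames, so frame 1448 lies in block 0 (frames 0–17981) with 1448 frames into that block.
The block's first minute is 1800 frames and the rest 1798 each; 1448 frames reaches minute 0, so 0 × 18 + 0 × 2 = 0 labels have been skipped so far.
Adding those back, label number 1448 + 0 = 1448 at 30 labels/s is 48 s + 8 f = 0 h 0 min 48 s frame 8, i.e. 00:00:48;08.

00:00:48;08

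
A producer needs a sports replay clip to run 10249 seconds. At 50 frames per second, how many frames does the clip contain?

512450 frames

Frames = 10249 × 50 = 512450.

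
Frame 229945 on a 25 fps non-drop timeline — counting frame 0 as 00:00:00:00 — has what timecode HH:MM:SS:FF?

02:33:17:20

229945 ÷ 25 = 9197 full seconds, remainder 20 frames.
9197 s = 2 h 33 min 17 s.
Timecode: 02:33:17:20.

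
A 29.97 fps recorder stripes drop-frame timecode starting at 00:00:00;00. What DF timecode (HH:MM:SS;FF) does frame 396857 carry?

Each 10-minute DF block holds 10 × 60 × 30 − 9 × 2 = 17982 frames. 396857 ÷ 17982 → 22 full blocks, remainder 1253.
Within the partial block the first minute is 1800 frames and each further minute 1798, so 0 further minute boundaries passed. Total skipped labels = 18 × 22 + 2 × 0 = 396.
Non-drop label index = 396857 + 396 = 397253; at 30 labels/s that is 03:40:41:23, i.e. DF 03:40:41;23.

03:40:41;23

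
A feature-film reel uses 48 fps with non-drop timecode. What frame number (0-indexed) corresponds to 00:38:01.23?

Total seconds to the label: (0 × 3600 + 38 × 60 + 1) = 2281.
Frame index = 2281 × 48 + 23 = 109511.

109511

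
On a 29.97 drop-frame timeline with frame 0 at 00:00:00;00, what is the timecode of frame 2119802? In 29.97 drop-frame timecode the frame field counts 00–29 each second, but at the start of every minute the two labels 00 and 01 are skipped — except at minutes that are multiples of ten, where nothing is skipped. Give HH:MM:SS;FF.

19:38:50;24

Each 10-minute DF block holds 10 × 60 × 30 − 9 × 2 = 17982 frames. 2119802 ÷ 17982 → 117 full blocks, remainder 15908.
Within the partial block the first minute is 1800 frames and each further minute 1798, so 8 further minute boundaries passed. Total skipped labels = 18 × 117 + 2 × 8 = 2122.
Non-drop label index = 2119802 + 2122 = 2121924; at 30 labels/s that is 19:38:50:24, i.e. DF 19:38:50;24.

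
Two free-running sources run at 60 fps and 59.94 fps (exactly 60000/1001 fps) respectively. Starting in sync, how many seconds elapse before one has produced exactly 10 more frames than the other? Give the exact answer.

The gap grows by |60000/1001 − 60| = 60/1001 frames per second.
Time for a 10-frame gap: 10 ÷ (60/1001) = 1001/6 s.

1001/6 seconds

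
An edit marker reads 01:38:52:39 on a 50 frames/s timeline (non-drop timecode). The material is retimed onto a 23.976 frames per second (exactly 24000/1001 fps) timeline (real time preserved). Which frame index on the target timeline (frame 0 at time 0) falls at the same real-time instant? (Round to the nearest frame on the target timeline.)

Source frame index: (1×3600 + 38×60 + 52) × 50 + 39 = 296639.
Real time: 296639 / (50) = 296639/50 s.
Target frame: (296639/50) × (24000/1001) = 20340960/143 ≈ 142244.476 → 142244.

frame 142244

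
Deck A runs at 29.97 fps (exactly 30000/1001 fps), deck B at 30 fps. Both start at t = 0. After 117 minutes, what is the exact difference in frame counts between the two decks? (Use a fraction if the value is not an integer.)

117 min = 7020 s.
A emits 30000/1001 × 7020 = 16200000/77 frames; B emits 30 × 7020 = 210600.
Difference = 16200/77 frames (≈ 210.3896); B is ahead of A.

16200/77 frames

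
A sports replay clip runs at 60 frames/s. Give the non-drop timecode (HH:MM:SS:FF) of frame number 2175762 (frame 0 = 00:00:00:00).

2175762 ÷ 60 = 36262 full seconds, remainder 42 frames.
36262 s = 10 h 4 min 22 s.
Timecode: 10:04:22:42.

10:04:22:42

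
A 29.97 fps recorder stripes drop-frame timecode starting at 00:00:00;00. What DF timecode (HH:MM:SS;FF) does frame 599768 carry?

Ten DF minutes hold 17982 frames, so frame 599768 lies in block 33 (frames 593406–611387) with 6362 frames into that block.
The block's first minute is 1800 frames and the rest 1798 each; 6362 frames reaches minute 3, so 33 × 18 + 3 × 2 = 600 labels have been skipped so far.
Adding those back, label number 599768 + 600 = 600368 at 30 labels/s is 20012 s + 8 f = 5 h 33 min 32 s frame 8, i.e. 05:33:32;08.

05:33:32;08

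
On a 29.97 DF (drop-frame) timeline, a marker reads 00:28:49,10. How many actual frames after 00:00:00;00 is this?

51828

As if non-drop at 30 labels/s: (0 × 3600 + 28 × 60 + 49) × 30 + 10 = 51880.
Minute boundaries passed: 28; those not divisible by 10: 28 − 2 = 26; dropped labels = 2 × 26 = 52.
Actual frame index = 51880 − 52 = 51828.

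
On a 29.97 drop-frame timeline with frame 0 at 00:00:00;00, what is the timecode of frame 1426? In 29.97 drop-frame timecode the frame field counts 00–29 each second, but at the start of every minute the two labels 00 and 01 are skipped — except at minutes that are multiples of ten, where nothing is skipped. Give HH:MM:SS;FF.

00:00:47;16

Each 10-minute DF block holds 10 × 60 × 30 − 9 × 2 = 17982 frames. 1426 ÷ 17982 → 0 full blocks, remainder 1426.
Within the partial block the first minute is 1800 frames and each further minute 1798, so 0 further minute boundaries passed. Total skipped labels = 18 × 0 + 2 × 0 = 0.
Non-drop label index = 1426 + 0 = 1426; at 30 labels/s that is 00:00:47:16, i.e. DF 00:00:47;16.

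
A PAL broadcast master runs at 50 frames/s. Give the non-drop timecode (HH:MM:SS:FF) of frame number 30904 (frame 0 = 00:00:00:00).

30904 ÷ 50 = 618 full seconds, remainder 4 frames.
618 s = 0 h 10 min 18 s.
Timecode: 00:10:18:04.

00:10:18:04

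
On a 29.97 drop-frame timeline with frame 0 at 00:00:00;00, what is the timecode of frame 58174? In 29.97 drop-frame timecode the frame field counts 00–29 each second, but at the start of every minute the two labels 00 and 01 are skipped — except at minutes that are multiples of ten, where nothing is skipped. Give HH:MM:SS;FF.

Ten DF minutes hold 17982 frames, so frame 58174 lies in block 3 (frames 53946–71927) with 4228 frames into that block.
The block's first minute is 1800 frames and the rest 1798 each; 4228 frames reaches minute 2, so 3 × 18 + 2 × 2 = 58 labels have been skipped so far.
Adding those back, label number 58174 + 58 = 58232 at 30 labels/s is 1941 s + 2 f = 0 h 32 min 21 s frame 2, i.e. 00:32:21;02.

00:32:21;02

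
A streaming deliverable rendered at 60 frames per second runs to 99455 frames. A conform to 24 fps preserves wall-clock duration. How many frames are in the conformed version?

39782 frames

Target frames = source frames × (target rate / source rate) = 99455 × (24)/(60) = 99455 × 2/5 = 39782.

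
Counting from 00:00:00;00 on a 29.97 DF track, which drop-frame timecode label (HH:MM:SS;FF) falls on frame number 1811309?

16:47:17;13

Ten DF minutes hold 17982 frames, so frame 1811309 lies in block 100 (frames 1798200–1816181) with 13109 frames into that block.
The block's first minute is 1800 frames and the rest 1798 each; 13109 frames reaches minute 7, so 100 × 18 + 7 × 2 = 1814 labels have been skipped so far.
Adding those back, label number 1811309 + 1814 = 1813123 at 30 labels/s is 60437 s + 13 f = 16 h 47 min 17 s frame 13, i.e. 16:47:17;13.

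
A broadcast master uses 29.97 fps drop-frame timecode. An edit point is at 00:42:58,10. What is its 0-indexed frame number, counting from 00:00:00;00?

As if non-drop at 30 labels/s: (0 × 3600 + 42 × 60 + 58) × 30 + 10 = 77350.
Minute boundaries passed: 42; those not divisible by 10: 42 − 4 = 38; dropped labels = 2 × 38 = 76.
Actual frame index = 77350 − 76 = 77274.

77274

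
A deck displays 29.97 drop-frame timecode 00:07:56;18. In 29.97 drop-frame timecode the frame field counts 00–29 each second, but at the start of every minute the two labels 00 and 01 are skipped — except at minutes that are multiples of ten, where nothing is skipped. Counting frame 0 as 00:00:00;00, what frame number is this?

14284

Complete 10-minute blocks: 0, each 17982 frames → 0.
Remaining 7 whole minutes in the current block: 1800 + 6 × 1798 = 12588 frames.
Within the current minute: 56 × 30 + 18 − 2 = 1696 (labels ;00/;01 skipped at this minute). Total = 0 + 12588 + 1696 = 14284.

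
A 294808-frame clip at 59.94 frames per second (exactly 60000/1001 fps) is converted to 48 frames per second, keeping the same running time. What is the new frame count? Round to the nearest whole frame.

Frames at target rate = 294808 × (48) / (60000/1001) = 147551404/625 ≈ 236082.246.
Nearest whole frame: 236082.

236082 frames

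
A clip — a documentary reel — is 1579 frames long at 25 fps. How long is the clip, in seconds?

Running time = 1579 / (25) = 63.16 s.

63.16 seconds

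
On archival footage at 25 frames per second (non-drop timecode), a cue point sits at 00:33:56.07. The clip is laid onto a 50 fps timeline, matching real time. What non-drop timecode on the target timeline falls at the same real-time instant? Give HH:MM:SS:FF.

00:33:56:14

Source frame index: (0×3600 + 33×60 + 56) × 25 + 7 = 50907.
Real time: 50907 / (25) = 50907/25 s.
Target frame: (50907/25) × (50) = 101814.
At 50 labels/s: frame 101814 → 00:33:56:14.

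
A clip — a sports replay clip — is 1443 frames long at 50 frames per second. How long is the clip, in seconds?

28.86 seconds

Running time = 1443 / (50) = 28.86 s.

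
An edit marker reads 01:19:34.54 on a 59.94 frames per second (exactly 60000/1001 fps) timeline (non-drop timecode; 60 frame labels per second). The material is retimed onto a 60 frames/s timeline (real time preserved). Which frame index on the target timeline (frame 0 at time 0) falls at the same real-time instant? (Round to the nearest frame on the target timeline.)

frame 286780

Source frame index: (1×3600 + 19×60 + 34) × 60 + 54 = 286494.
Real time: 286494 / (60000/1001) = 47796749/10000 s.
Target frame: (47796749/10000) × (60) = 143390247/500 ≈ 286780.494 → 286780.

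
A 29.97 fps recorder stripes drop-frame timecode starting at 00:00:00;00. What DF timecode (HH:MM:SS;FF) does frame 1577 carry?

Each 10-minute DF block holds 10 × 60 × 30 − 9 × 2 = 17982 frames. 1577 ÷ 17982 → 0 full blocks, remainder 1577.
Within the partial block the first minute is 1800 frames and each further minute 1798, so 0 further minute boundaries passed. Total skipped labels = 18 × 0 + 2 × 0 = 0.
Non-drop label index = 1577 + 0 = 1577; at 30 labels/s that is 00:00:52:17, i.e. DF 00:00:52;17.

00:00:52;17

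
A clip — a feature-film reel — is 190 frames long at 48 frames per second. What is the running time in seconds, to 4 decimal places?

Running time = 190 × 1/48 = 95/24 s ≈ 3.9583 s.

3.9583 seconds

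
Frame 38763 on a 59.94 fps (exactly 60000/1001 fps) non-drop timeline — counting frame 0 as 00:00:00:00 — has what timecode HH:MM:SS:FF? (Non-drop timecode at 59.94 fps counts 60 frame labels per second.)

00:10:46:03

38763 ÷ 60 = 646 full seconds, remainder 3 frames.
646 s = 0 h 10 min 46 s.
Timecode: 00:10:46:03.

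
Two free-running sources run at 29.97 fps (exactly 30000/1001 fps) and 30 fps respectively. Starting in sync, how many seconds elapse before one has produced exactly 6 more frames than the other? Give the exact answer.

The gap grows by |30 − 30000/1001| = 30/1001 frames per second.
Time for a 6-frame gap: 6 ÷ (30/1001) = 200.2 s.

200.2 seconds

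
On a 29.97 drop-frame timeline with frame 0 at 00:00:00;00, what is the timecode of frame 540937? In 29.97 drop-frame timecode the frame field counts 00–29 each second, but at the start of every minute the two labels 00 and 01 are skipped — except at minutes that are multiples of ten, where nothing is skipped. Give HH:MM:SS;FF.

05:00:49;07

Ten DF minutes hold 17982 frames, so frame 540937 lies in block 30 (frames 539460–557441) with 1477 frames into that block.
The block's first minute is 1800 frames and the rest 1798 each; 1477 frames reaches minute 0, so 30 × 18 + 0 × 2 = 540 labels have been skipped so far.
Adding those back, label number 540937 + 540 = 541477 at 30 labels/s is 18049 s + 7 f = 5 h 0 min 49 s frame 7, i.e. 05:00:49;07.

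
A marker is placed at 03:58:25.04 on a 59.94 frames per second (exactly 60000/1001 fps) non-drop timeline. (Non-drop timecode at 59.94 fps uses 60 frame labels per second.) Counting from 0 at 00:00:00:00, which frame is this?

Total seconds to the label: (3 × 3600 + 58 × 60 + 25) = 14305.
Frame index = 14305 × 60 + 4 = 858304.

frame 858304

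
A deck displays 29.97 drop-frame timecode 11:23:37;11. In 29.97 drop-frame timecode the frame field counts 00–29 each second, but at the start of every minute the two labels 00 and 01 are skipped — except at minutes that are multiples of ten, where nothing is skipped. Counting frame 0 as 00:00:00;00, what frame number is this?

1229291

As if non-drop at 30 labels/s: (11 × 3600 + 23 × 60 + 37) × 30 + 11 = 1230521.
Minute boundaries passed: 683; those not divisible by 10: 683 − 68 = 615; dropped labels = 2 × 615 = 1230.
Actual frame index = 1230521 − 1230 = 1229291.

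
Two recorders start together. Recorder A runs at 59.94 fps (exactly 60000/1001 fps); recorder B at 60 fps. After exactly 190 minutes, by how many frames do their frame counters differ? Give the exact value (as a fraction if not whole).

190 min = 11400 s.
A emits 60000/1001 × 11400 = 684000000/1001 frames; B emits 60 × 11400 = 684000.
Difference = 684000/1001 frames (≈ 683.3167); B is ahead of A.

684000/1001 frames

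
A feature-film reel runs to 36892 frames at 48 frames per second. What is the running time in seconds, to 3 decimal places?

Running time = 36892 × 1/48 = 9223/12 s ≈ 768.583 s.

768.583 seconds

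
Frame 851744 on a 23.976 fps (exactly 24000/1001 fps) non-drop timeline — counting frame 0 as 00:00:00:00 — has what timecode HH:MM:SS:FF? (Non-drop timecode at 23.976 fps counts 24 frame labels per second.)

09:51:29:08

851744 ÷ 24 = 35489 full seconds, remainder 8 frames.
35489 s = 9 h 51 min 29 s.
Timecode: 09:51:29:08.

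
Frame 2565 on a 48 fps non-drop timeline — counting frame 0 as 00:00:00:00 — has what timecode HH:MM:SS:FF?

2565 ÷ 48 = 53 full seconds, remainder 21 frames.
53 s = 0 h 0 min 53 s.
Timecode: 00:00:53:21.

00:00:53:21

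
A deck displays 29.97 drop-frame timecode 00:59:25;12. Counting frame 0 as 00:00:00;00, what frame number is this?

As if non-drop at 30 labels/s: (0 × 3600 + 59 × 60 + 25) × 30 + 12 = 106962.
Minute boundaries passed: 59; those not divisible by 10: 59 − 5 = 54; dropped labels = 2 × 54 = 108.
Actual frame index = 106962 − 108 = 106854.

106854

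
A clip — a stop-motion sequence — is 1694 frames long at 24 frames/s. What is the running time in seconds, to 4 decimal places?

70.5833 seconds

Running time = 1694 × 1/24 = 847/12 s ≈ 70.5833 s.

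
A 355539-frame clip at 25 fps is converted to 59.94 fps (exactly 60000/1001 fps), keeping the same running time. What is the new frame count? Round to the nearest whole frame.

Frames at target rate = 355539 × (60000/1001) / (25) = 853293600/1001 ≈ 852441.159.
Nearest whole frame: 852441.

852441 frames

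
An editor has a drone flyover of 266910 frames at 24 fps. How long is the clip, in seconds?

11121.25 seconds

Running time = 266910 / (24) = 11121.25 s.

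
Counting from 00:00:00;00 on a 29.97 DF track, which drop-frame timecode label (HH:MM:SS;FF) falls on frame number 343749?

03:11:09;23

Ten DF minutes hold 17982 frames, so frame 343749 lies in block 19 (frames 341658–359639) with 2091 frames into that block.
The block's first minute is 1800 frames and the rest 1798 each; 2091 frames reaches minute 1, so 19 × 18 + 1 × 2 = 344 labels have been skipped so far.
Adding those back, label number 343749 + 344 = 344093 at 30 labels/s is 11469 s + 23 f = 3 h 11 min 9 s frame 23, i.e. 03:11:09;23.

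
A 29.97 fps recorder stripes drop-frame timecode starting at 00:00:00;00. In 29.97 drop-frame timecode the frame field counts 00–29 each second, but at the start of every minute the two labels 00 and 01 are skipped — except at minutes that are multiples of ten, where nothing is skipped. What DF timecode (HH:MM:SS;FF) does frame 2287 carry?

00:01:16;09

Each 10-minute DF block holds 10 × 60 × 30 − 9 × 2 = 17982 frames. 2287 ÷ 17982 → 0 full blocks, remainder 2287.
Within the partial block the first minute is 1800 frames and each further minute 1798, so 1 further minute boundary passed. Total skipped labels = 18 × 0 + 2 × 1 = 2.
Non-drop label index = 2287 + 2 = 2289; at 30 labels/s that is 00:01:16:09, i.e. DF 00:01:16;09.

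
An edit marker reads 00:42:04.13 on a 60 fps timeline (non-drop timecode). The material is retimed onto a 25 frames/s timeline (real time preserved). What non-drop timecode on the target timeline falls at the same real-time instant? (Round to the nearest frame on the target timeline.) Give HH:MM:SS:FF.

Source frame index: (0×3600 + 42×60 + 4) × 60 + 13 = 151453.
Real time: 151453 / (60) = 151453/60 s.
Target frame: (151453/60) × (25) = 757265/12 ≈ 63105.417 → 63105.
At 25 labels/s: frame 63105 → 00:42:04:05.

00:42:04:05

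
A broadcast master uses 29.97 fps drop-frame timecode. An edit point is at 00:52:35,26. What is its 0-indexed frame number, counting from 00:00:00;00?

94582

As if non-drop at 30 labels/s: (0 × 3600 + 52 × 60 + 35) × 30 + 26 = 94676.
Minute boundaries passed: 52; those not divisible by 10: 52 − 5 = 47; dropped labels = 2 × 47 = 94.
Actual frame index = 94676 − 94 = 94582.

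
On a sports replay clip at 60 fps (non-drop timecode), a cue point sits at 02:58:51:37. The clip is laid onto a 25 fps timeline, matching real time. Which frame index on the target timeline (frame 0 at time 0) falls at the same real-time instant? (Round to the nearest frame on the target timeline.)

Source frame index: (2×3600 + 58×60 + 51) × 60 + 37 = 643897.
Real time: 643897 / (60) = 643897/60 s.
Target frame: (643897/60) × (25) = 3219485/12 ≈ 268290.417 → 268290.

frame 268290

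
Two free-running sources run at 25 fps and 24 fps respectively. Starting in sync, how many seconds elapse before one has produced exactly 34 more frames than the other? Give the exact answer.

34 seconds

The gap grows by |24 − 25| = 1 frame per second.
Time for a 34-frame gap: 34 ÷ (1) = 34 s.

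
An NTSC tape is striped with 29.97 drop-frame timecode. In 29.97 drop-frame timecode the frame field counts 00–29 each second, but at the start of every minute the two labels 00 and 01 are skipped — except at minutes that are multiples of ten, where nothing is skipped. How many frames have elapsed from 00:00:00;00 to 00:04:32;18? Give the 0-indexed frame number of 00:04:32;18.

8170

As if non-drop at 30 labels/s: (0 × 3600 + 4 × 60 + 32) × 30 + 18 = 8178.
Minute boundaries passed: 4; those not divisible by 10: 4 − 0 = 4; dropped labels = 2 × 4 = 8.
Actual frame index = 8178 − 8 = 8170.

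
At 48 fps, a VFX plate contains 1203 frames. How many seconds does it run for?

25.0625 seconds

Running time = 1203 / (48) = 25.0625 s.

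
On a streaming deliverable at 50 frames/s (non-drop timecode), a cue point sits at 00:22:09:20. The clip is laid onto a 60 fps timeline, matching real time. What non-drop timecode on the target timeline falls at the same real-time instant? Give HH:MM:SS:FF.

00:22:09:24

Source frame index: (0×3600 + 22×60 + 9) × 50 + 20 = 66470.
Real time: 66470 / (50) = 6647/5 s.
Target frame: (6647/5) × (60) = 79764.
At 60 labels/s: frame 79764 → 00:22:09:24.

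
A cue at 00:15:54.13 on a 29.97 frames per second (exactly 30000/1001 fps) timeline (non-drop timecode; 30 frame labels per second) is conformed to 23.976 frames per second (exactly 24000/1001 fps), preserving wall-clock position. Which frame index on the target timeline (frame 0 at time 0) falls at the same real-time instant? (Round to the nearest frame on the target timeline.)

Source frame index: (0×3600 + 15×60 + 54) × 30 + 13 = 28633.
Real time: 28633 / (30000/1001) = 28661633/30000 s.
Target frame: (28661633/30000) × (24000/1001) = 114532/5 ≈ 22906.400 → 22906.

frame 22906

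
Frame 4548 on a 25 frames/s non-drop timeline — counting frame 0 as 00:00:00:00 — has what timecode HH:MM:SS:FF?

00:03:01:23

4548 ÷ 25 = 181 full seconds, remainder 23 frames.
181 s = 0 h 3 min 1 s.
Timecode: 00:03:01:23.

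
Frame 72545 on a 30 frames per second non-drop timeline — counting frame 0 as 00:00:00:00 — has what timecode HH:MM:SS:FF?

00:40:18:05

72545 ÷ 30 = 2418 full seconds, remainder 5 frames.
2418 s = 0 h 40 min 18 s.
Timecode: 00:40:18:05.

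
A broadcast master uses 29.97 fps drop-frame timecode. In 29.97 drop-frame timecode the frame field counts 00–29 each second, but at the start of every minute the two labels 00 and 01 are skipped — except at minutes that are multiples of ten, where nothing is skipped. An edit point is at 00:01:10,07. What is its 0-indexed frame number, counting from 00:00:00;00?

2105

Complete 10-minute blocks: 0, each 17982 frames → 0.
Remaining 1 whole minute in the current block: 1800 + 0 × 1798 = 1800 frames.
Within the current minute: 10 × 30 + 7 − 2 = 305 (labels ;00/;01 skipped at this minute). Total = 0 + 1800 + 305 = 2105.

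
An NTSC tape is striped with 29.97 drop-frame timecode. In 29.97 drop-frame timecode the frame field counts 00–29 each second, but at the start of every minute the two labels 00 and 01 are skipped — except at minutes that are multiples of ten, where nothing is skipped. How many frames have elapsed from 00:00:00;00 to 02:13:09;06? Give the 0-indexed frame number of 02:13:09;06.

239436

Complete 10-minute blocks: 13, each 17982 frames → 233766.
Remaining 3 whole minutes in the current block: 1800 + 2 × 1798 = 5396 frames.
Within the current minute: 9 × 30 + 6 − 2 = 274 (labels ;00/;01 skipped at this minute). Total = 233766 + 5396 + 274 = 239436.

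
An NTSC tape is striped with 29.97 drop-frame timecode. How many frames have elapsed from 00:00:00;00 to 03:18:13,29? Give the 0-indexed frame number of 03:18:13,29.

356461

Complete 10-minute blocks: 19, each 17982 frames → 341658.
Remaining 8 whole minutes in the current block: 1800 + 7 × 1798 = 14386 frames.
Within the current minute: 13 × 30 + 29 − 2 = 417 (labels ;00/;01 skipped at this minute). Total = 341658 + 14386 + 417 = 356461.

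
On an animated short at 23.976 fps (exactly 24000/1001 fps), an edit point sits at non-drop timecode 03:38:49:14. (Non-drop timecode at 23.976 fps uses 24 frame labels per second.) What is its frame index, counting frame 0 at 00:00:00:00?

Total seconds to the label: (3 × 3600 + 38 × 60 + 49) = 13129.
Frame index = 13129 × 24 + 14 = 315110.

315110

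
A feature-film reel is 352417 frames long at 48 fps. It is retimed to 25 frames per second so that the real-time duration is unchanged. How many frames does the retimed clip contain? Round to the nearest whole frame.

Frames at target rate = 352417 × (25) / (48) = 8810425/48 ≈ 183550.521.
Nearest whole frame: 183551.

183551 frames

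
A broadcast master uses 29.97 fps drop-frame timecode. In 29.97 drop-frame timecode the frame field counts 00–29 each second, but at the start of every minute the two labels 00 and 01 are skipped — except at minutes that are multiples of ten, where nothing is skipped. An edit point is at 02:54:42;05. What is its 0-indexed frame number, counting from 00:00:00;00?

314151

Complete 10-minute blocks: 17, each 17982 frames → 305694.
Remaining 4 whole minutes in the current block: 1800 + 3 × 1798 = 7194 frames.
Within the current minute: 42 × 30 + 5 − 2 = 1263 (labels ;00/;01 skipped at this minute). Total = 305694 + 7194 + 1263 = 314151.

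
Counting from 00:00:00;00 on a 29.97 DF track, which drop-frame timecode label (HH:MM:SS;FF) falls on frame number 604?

Each 10-minute DF block holds 10 × 60 × 30 − 9 × 2 = 17982 frames. 604 ÷ 17982 → 0 full blocks, remainder 604.
Within the partial block the first minute is 1800 frames and each further minute 1798, so 0 further minute boundaries passed. Total skipped labels = 18 × 0 + 2 × 0 = 0.
Non-drop label index = 604 + 0 = 604; at 30 labels/s that is 00:00:20:04, i.e. DF 00:00:20;04.

00:00:20;04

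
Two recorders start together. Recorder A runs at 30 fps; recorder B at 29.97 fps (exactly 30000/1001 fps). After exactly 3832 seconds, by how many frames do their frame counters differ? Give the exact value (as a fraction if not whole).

114960/1001 frames

A emits 30 × 3832 = 114960 frames; B emits 30000/1001 × 3832 = 114960000/1001.
Difference = 114960/1001 frames (≈ 114.8452); B is behind A.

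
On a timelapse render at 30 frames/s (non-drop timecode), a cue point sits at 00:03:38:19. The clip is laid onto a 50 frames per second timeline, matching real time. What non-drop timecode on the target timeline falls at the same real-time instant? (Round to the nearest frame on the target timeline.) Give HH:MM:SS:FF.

00:03:38:32

Source frame index: (0×3600 + 3×60 + 38) × 30 + 19 = 6559.
Real time: 6559 / (30) = 6559/30 s.
Target frame: (6559/30) × (50) = 32795/3 ≈ 10931.667 → 10932.
At 50 labels/s: frame 10932 → 00:03:38:32.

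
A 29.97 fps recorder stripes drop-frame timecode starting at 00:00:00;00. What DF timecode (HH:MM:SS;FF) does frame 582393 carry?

05:23:52;15

Ten DF minutes hold 17982 frames, so frame 582393 lies in block 32 (frames 575424–593405) with 6969 frames into that block.
The block's first minute is 1800 frames and the rest 1798 each; 6969 frames reaches minute 3, so 32 × 18 + 3 × 2 = 582 labels have been skipped so far.
Adding those back, label number 582393 + 582 = 582975 at 30 labels/s is 19432 s + 15 f = 5 h 23 min 52 s frame 15, i.e. 05:23:52;15.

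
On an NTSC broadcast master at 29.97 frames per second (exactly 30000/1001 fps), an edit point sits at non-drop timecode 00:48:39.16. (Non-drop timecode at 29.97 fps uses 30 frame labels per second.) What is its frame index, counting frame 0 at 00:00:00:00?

Total seconds to the label: (0 × 3600 + 48 × 60 + 39) = 2919.
Frame index = 2919 × 30 + 16 = 87586.

87586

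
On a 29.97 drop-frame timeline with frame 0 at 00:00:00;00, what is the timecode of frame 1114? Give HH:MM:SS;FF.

Each 10-minute DF block holds 10 × 60 × 30 − 9 × 2 = 17982 frames. 1114 ÷ 17982 → 0 full blocks, remainder 1114.
Within the partial block the first minute is 1800 frames and each further minute 1798, so 0 further minute boundaries passed. Total skipped labels = 18 × 0 + 2 × 0 = 0.
Non-drop label index = 1114 + 0 = 1114; at 30 labels/s that is 00:00:37:04, i.e. DF 00:00:37;04.

00:00:37;04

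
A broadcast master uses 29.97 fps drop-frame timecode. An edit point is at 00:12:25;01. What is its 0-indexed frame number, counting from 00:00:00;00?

22329

As if non-drop at 30 labels/s: (0 × 3600 + 12 × 60 + 25) × 30 + 1 = 22351.
Minute boundaries passed: 12; those not divisible by 10: 12 − 1 = 11; dropped labels = 2 × 11 = 22.
Actual frame index = 22351 − 22 = 22329.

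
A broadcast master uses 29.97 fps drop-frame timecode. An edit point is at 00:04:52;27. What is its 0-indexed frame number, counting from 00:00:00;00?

Complete 10-minute blocks: 0, each 17982 frames → 0.
Remaining 4 whole minutes in the current block: 1800 + 3 × 1798 = 7194 frames.
Within the current minute: 52 × 30 + 27 − 2 = 1585 (labels ;00/;01 skipped at this minute). Total = 0 + 7194 + 1585 = 8779.

8779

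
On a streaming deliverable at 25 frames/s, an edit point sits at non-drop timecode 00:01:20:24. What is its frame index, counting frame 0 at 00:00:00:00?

Total seconds to the label: (0 × 3600 + 1 × 60 + 20) = 80.
Frame index = 80 × 25 + 24 = 2024.

frame 2024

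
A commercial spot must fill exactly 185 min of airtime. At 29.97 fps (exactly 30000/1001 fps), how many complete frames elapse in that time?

332667 frames

185 min = 11100 s.
Frames = 11100 × 30000/1001 = 333000000/1001 ≈ 332667.3327.
Complete frames: 332667.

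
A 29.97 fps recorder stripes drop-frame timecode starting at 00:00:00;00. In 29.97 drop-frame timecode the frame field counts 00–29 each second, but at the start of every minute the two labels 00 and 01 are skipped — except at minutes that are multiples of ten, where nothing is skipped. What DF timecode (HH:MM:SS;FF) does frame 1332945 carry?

12:21:15;29

Ten DF minutes hold 17982 frames, so frame 1332945 lies in block 74 (frames 1330668–1348649) with 2277 frames into that block.
The block's first minute is 1800 frames and the rest 1798 each; 2277 frames reaches minute 1, so 74 × 18 + 1 × 2 = 1334 labels have been skipped so far.
Adding those back, label number 1332945 + 1334 = 1334279 at 30 labels/s is 44475 s + 29 f = 12 h 21 min 15 s frame 29, i.e. 12:21:15;29.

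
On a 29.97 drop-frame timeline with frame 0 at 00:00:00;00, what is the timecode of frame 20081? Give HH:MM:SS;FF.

00:11:10;01

Each 10-minute DF block holds 10 × 60 × 30 − 9 × 2 = 17982 frames. 20081 ÷ 17982 → 1 full block, remainder 2099.
Within the partial block the first minute is 1800 frames and each further minute 1798, so 1 further minute boundary passed. Total skipped labels = 18 × 1 + 2 × 1 = 20.
Non-drop label index = 20081 + 20 = 20101; at 30 labels/s that is 00:11:10:01, i.e. DF 00:11:10;01.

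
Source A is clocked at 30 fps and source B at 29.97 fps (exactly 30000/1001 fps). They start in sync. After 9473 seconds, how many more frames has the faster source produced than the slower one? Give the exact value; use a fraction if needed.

A emits 30 × 9473 = 284190 frames; B emits 30000/1001 × 9473 = 284190000/1001.
Difference = 284190/1001 frames (≈ 283.9061); B is behind A.

284190/1001 frames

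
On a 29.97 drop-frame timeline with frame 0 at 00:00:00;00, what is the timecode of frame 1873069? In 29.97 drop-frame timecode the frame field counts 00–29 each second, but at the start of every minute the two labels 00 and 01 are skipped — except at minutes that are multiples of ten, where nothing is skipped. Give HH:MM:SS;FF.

17:21:38;03

Ten DF minutes hold 17982 frames, so frame 1873069 lies in block 104 (frames 1870128–1888109) with 2941 frames into that block.
The block's first minute is 1800 frames and the rest 1798 each; 2941 frames reaches minute 1, so 104 × 18 + 1 × 2 = 1874 labels have been skipped so far.
Adding those back, label number 1873069 + 1874 = 1874943 at 30 labels/s is 62498 s + 3 f = 17 h 21 min 38 s frame 3, i.e. 17:21:38;03.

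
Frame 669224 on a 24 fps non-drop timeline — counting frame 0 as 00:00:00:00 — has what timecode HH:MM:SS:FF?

07:44:44:08

669224 ÷ 24 = 27884 full seconds, remainder 8 frames.
27884 s = 7 h 44 min 44 s.
Timecode: 07:44:44:08.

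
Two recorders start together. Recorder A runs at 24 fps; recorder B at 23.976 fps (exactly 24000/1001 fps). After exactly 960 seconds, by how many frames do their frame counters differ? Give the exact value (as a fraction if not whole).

A emits 24 × 960 = 23040 frames; B emits 24000/1001 × 960 = 23040000/1001.
Difference = 23040/1001 frames (≈ 23.0170); B is behind A.

23040/1001 frames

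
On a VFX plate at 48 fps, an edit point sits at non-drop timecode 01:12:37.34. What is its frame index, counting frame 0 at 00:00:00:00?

Total seconds to the label: (1 × 3600 + 12 × 60 + 37) = 4357.
Frame index = 4357 × 48 + 34 = 209170.

frame 209170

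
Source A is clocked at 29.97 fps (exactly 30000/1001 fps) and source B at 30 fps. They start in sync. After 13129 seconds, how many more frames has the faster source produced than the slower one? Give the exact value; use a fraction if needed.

393870/1001 frames

A emits 30000/1001 × 13129 = 393870000/1001 frames; B emits 30 × 13129 = 393870.
Difference = 393870/1001 frames (≈ 393.4765); B is ahead of A.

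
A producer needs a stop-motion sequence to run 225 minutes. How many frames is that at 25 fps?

337500 frames

225 min = 13500 s.
Frames = 13500 × 25 = 337500.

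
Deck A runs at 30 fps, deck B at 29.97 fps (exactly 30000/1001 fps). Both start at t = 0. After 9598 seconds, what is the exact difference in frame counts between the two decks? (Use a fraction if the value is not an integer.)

287940/1001 frames

A emits 30 × 9598 = 287940 frames; B emits 30000/1001 × 9598 = 287940000/1001.
Difference = 287940/1001 frames (≈ 287.6523); B is behind A.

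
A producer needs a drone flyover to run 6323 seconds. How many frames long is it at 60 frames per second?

Frames = 6323 × 60 = 379380.

379380 frames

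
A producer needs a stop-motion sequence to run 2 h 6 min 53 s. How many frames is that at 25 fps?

2 h 6 min 53 s = 7613 s.
Frames = 7613 × 25 = 190325.

190325 frames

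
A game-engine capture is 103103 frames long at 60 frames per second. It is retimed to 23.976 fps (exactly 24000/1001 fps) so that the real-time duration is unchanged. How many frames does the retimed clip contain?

Target frames = source frames × (target rate / source rate) = 103103 × (24000/1001)/(60) = 103103 × 400/1001 = 41200.

41200 frames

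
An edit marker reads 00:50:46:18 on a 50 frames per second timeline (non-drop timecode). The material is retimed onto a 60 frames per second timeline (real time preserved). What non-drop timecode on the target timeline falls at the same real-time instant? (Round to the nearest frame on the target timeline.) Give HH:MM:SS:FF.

00:50:46:22

Source frame index: (0×3600 + 50×60 + 46) × 50 + 18 = 152318.
Real time: 152318 / (50) = 76159/25 s.
Target frame: (76159/25) × (60) = 913908/5 ≈ 182781.600 → 182782.
At 60 labels/s: frame 182782 → 00:50:46:22.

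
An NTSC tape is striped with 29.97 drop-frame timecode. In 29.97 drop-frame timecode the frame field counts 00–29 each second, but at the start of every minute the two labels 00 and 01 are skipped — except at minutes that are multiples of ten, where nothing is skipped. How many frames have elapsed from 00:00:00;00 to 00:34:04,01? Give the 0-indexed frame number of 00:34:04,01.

61259

As if non-drop at 30 labels/s: (0 × 3600 + 34 × 60 + 4) × 30 + 1 = 61321.
Minute boundaries passed: 34; those not divisible by 10: 34 − 3 = 31; dropped labels = 2 × 31 = 62.
Actual frame index = 61321 − 62 = 61259.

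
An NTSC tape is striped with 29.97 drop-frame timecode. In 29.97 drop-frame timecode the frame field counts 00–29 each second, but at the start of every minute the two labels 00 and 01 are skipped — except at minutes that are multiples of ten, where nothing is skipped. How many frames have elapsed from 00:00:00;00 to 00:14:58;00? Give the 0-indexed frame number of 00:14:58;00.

Complete 10-minute blocks: 1, each 17982 frames → 17982.
Remaining 4 whole minutes in the current block: 1800 + 3 × 1798 = 7194 frames.
Within the current minute: 58 × 30 + 0 − 2 = 1738 (labels ;00/;01 skipped at this minute). Total = 17982 + 7194 + 1738 = 26914.

26914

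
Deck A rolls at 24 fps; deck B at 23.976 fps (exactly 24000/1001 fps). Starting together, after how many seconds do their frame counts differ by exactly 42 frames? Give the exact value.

1751.75 seconds

The gap grows by |24000/1001 − 24| = 24/1001 frames per second.
Time for a 42-frame gap: 42 ÷ (24/1001) = 1751.75 s.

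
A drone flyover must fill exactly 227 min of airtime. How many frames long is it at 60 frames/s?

227 min = 13620 s.
Frames = 13620 × 60 = 817200.

817200 frames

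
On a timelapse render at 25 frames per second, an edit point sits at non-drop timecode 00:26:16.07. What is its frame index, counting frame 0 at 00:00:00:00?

Total seconds to the label: (0 × 3600 + 26 × 60 + 16) = 1576.
Frame index = 1576 × 25 + 7 = 39407.

frame 39407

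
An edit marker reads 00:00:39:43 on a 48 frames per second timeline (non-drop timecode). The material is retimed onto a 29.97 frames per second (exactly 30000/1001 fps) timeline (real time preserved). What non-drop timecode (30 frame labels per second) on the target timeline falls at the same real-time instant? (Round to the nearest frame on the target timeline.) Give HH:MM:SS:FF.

00:00:39:26

Source frame index: (0×3600 + 0×60 + 39) × 48 + 43 = 1915.
Real time: 1915 / (48) = 1915/48 s.
Target frame: (1915/48) × (30000/1001) = 1196875/1001 ≈ 1195.679 → 1196.
At 30 labels/s: frame 1196 → 00:00:39:26.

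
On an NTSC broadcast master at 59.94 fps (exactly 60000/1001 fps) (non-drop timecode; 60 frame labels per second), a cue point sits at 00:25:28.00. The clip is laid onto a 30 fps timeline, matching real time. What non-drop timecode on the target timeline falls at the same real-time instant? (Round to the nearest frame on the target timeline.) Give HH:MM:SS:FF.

00:25:29:16

Source frame index: (0×3600 + 25×60 + 28) × 60 + 0 = 91680.
Real time: 91680 / (60000/1001) = 191191/125 s.
Target frame: (191191/125) × (30) = 1147146/25 ≈ 45885.840 → 45886.
At 30 labels/s: frame 45886 → 00:25:29:16.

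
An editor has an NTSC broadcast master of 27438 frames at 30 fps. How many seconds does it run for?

914.6 seconds

Running time = 27438 / (30) = 914.6 s.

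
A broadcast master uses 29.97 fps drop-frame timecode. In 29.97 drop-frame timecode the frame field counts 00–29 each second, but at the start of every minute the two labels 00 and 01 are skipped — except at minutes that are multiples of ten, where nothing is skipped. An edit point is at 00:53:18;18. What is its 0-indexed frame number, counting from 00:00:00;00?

As if non-drop at 30 labels/s: (0 × 3600 + 53 × 60 + 18) × 30 + 18 = 95958.
Minute boundaries passed: 53; those not divisible by 10: 53 − 5 = 48; dropped labels = 2 × 48 = 96.
Actual frame index = 95958 − 96 = 95862.

95862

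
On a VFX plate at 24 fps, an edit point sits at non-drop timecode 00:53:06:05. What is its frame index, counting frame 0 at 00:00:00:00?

Total seconds to the label: (0 × 3600 + 53 × 60 + 6) = 3186.
Frame index = 3186 × 24 + 5 = 76469.

76469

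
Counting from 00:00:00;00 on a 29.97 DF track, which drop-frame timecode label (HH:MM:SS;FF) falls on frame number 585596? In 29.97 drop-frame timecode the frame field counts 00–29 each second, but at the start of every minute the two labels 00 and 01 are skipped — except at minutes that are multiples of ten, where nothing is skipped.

05:25:39;12

Each 10-minute DF block holds 10 × 60 × 30 − 9 × 2 = 17982 frames. 585596 ÷ 17982 → 32 full blocks, remainder 10172.
Within the partial block the first minute is 1800 frames and each further minute 1798, so 5 further minute boundaries passed. Total skipped labels = 18 × 32 + 2 × 5 = 586.
Non-drop label index = 585596 + 586 = 586182; at 30 labels/s that is 05:25:39:12, i.e. DF 05:25:39;12.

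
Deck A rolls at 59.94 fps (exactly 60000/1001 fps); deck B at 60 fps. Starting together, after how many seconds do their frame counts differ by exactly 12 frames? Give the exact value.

200.2 seconds

The gap grows by |60 − 60000/1001| = 60/1001 frames per second.
Time for a 12-frame gap: 12 ÷ (60/1001) = 200.2 s.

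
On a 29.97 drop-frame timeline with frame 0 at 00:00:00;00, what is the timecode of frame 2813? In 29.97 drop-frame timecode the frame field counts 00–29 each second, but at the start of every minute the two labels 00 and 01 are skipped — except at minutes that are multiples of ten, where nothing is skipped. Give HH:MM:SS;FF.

Ten DF minutes hold 17982 frames, so frame 2813 lies in block 0 (frames 0–17981) with 2813 frames into that block.
The block's first minute is 1800 frames and the rest 1798 each; 2813 frames reaches minute 1, so 0 × 18 + 1 × 2 = 2 labels have been skipped so far.
Adding those back, label number 2813 + 2 = 2815 at 30 labels/s is 93 s + 25 f = 0 h 1 min 33 s frame 25, i.e. 00:01:33;25.

00:01:33;25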